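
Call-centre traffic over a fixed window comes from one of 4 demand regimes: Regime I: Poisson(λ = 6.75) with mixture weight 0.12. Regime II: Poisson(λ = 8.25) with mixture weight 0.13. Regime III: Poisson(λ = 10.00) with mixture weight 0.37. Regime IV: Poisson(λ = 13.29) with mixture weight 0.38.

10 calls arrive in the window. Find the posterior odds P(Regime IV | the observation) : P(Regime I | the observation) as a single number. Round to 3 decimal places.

Since P(k|x) ∝ w_k f_k(x), the posterior odds are w_i f_i(x) / (w_j f_j(x)).
Evaluate each component's likelihood at the observed value:
  L_I = e^(−6.75)·6.75^10/10! = 0.0633559
  L_II = e^(−8.25)·8.25^10/10! = 0.105159
  L_III = e^(−10.00)·10.00^10/10! = 0.12511
  L_IV = e^(−13.29)·13.29^10/10! = 0.0801149
Odds = (0.38/0.12) × (0.0801149/0.0633559) = 3.16667 × 1.26452 ≈ 4.004

4.004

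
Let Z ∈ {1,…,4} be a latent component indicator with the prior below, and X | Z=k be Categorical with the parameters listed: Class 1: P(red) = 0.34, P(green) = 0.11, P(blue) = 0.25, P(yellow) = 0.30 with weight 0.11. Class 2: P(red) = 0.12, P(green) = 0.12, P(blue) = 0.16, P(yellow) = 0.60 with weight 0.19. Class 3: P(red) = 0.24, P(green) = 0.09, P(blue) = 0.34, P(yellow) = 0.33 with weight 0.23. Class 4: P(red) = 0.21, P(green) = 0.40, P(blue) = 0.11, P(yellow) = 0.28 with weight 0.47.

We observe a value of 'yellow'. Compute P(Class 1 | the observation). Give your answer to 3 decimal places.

Apply Bayes' rule: the posterior for each component is proportional to its prior times its likelihood at x.
Evaluate each component's likelihood at the observed value:
  p_1 = P(yellow | comp) = 0.30
  p_2 = P(yellow | comp) = 0.60
  p_3 = P(yellow | comp) = 0.33
  p_4 = P(yellow | comp) = 0.28
Prior × likelihood for each component:
  π_1·p_1 = 0.11 × 0.3 = 0.033
  π_2·p_2 = 0.19 × 0.6 = 0.114
  π_3·p_3 = 0.23 × 0.33 = 0.0759
  π_4·p_4 = 0.47 × 0.28 = 0.1316
Denominator: 0.033 + 0.114 + 0.0759 + 0.1316 = 0.3545
P(Class 1 | 'yellow') = 0.033 / 0.3545 ≈ 0.093

0.093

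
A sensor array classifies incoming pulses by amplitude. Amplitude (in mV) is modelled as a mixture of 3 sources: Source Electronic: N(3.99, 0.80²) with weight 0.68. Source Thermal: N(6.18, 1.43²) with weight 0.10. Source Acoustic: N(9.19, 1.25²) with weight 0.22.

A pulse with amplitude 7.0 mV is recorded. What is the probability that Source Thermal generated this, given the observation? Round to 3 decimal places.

Posterior ∝ prior × likelihood, so P(k | x) ∝ π_k f_k(x); normalise over all components.
Normal densities:
  L_Electronic = 0.000420529
  L_Thermal = 0.236686
  L_Acoustic = 0.0687806
Unnormalised posteriors:
  π_Electronic·L_Electronic = 0.68 × 0.000420529 = 0.000285959
  π_Thermal·L_Thermal = 0.10 × 0.236686 = 0.0236686
  π_Acoustic·L_Acoustic = 0.22 × 0.0687806 = 0.0151317
Normaliser: 0.000285959 + 0.0236686 + 0.0151317 = 0.0390863
P(Source Thermal | x) ≈ 0.606

0.606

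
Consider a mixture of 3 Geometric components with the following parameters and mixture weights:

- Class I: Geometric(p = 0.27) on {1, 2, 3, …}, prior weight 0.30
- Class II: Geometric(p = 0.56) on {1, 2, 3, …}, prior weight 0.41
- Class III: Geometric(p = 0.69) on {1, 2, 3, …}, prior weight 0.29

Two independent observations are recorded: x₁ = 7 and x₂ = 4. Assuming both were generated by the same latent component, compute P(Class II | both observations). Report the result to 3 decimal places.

P(component k | x) = P(Z=k)·f_k(x) / marginal(x), where marginal(x) = Σ_j P(Z=j)·f_j(x).
Since both observations come from the same component, the likelihood for component k is f_k(x₁)·f_k(x₂).
  L_I = [0.0408602] × [0.105035] = 0.00429174
  L_II = [0.00406354] × [0.047703] = 0.000193843
  L_III = [0.000612378] × [0.0205558] = 1.25879e-05
Weight by the priors:
  P(Z=I)·L_I = 0.30 × 0.00429174 = 0.00128752
  P(Z=II)·L_II = 0.41 × 0.000193843 = 7.94756e-05
  P(Z=III)·L_III = 0.29 × 1.25879e-05 = 3.65049e-06
Sum: 0.00128752 + 7.94756e-05 + 3.65049e-06 = 0.00137065
P(Class II | x₁, x₂) ≈ 0.058

0.058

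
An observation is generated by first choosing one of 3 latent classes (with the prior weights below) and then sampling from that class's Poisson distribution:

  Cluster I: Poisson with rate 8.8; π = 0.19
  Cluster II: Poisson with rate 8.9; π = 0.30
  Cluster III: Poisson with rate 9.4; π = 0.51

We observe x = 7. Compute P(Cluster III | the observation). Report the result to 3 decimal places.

0.479

Apply Bayes' rule: the posterior for each component is proportional to its prior times its likelihood at x.
Component likelihoods at x = 7:
  p_I = 0.122224
  p_II = 0.119696
  p_III = 0.106438
Multiply by the mixture weights:
  w_I·p_I = 0.19 × 0.122224 = 0.0232226
  w_II·p_II = 0.30 × 0.119696 = 0.0359087
  w_III·p_III = 0.51 × 0.106438 = 0.0542833
Sum: 0.0232226 + 0.0359087 + 0.0542833 = 0.113415
P(Cluster III | the observation) = 0.0542833 / 0.113415 ≈ 0.479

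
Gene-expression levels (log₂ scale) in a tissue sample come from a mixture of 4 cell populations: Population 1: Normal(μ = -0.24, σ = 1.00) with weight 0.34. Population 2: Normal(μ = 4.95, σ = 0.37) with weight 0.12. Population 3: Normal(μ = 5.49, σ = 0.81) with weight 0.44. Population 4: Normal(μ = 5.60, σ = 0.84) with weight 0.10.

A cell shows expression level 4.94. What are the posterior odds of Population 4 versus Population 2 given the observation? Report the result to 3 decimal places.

0.270

Only the two components matter; the odds are (π_i f_i(x)) / (π_j f_j(x)).
Normal densities:
  L_1 = (1/(1.00·√(2π)))·exp(−(4.94−-0.24)²/(2·1.00²)) = 0.398942·exp(-13.41620) = 5.94742e-07
  L_2 = (1/(0.37·√(2π)))·exp(−(4.94−4.95)²/(2·0.37²)) = 1.078222·exp(-0.00037) = 1.07783
  L_3 = (1/(0.81·√(2π)))·exp(−(4.94−5.49)²/(2·0.81²)) = 0.492521·exp(-0.23053) = 0.391118
  L_4 = (1/(0.84·√(2π)))·exp(−(4.94−5.60)²/(2·0.84²)) = 0.474931·exp(-0.30867) = 0.348799
0.0348799 / 0.129339 ≈ 0.270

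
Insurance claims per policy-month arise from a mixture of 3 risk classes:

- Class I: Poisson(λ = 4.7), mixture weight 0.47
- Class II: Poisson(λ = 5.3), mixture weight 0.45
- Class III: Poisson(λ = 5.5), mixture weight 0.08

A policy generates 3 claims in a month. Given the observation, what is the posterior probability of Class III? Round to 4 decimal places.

0.0653

By Bayes' theorem, P(k | x) = w_k f_k(x) / Σ_j w_j f_j(x).
Component likelihoods at x = 3 claims:
  p_I = e^(−4.7)·4.7^3/3! = 0.157383
  p_II = e^(−5.3)·5.3^3/3! = 0.123856
  p_III = e^(−5.5)·5.5^3/3! = 0.113323
Unnormalised posteriors:
  w_I·p_I = 0.47 × 0.157383 = 0.0739701
  w_II·p_II = 0.45 × 0.123856 = 0.055735
  w_III·p_III = 0.08 × 0.113323 = 0.00906582
Normaliser: 0.0739701 + 0.055735 + 0.00906582 = 0.138771
Responsibility of Class III: 0.00906582 / 0.138771 ≈ 0.0653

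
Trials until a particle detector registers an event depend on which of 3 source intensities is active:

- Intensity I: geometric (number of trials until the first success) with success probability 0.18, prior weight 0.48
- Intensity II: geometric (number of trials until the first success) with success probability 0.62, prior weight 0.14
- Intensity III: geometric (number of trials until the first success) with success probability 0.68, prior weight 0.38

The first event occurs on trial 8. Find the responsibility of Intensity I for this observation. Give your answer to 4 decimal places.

P(component k | x) = w_k·f_k(x) / marginal(x), where marginal(x) = Σ_j w_j·f_j(x).
Geometric probabilities:
  f_I = 0.18·(1−0.18)^7 = 0.18·0.249285 = 0.0448714
  f_II = 0.62·(1−0.62)^7 = 0.62·0.00114416 = 0.000709377
  f_III = 0.68·(1−0.68)^7 = 0.68·0.000343597 = 0.000233646
Weight by the priors:
  w_I·f_I = 0.48 × 0.0448714 = 0.0215383
  w_II·f_II = 0.14 × 0.000709377 = 9.93127e-05
  w_III·f_III = 0.38 × 0.000233646 = 8.87856e-05
Denominator: 0.0215383 + 9.93127e-05 + 8.87856e-05 = 0.0217264
Responsibility of Intensity I: 0.0215383 / 0.0217264 ≈ 0.9913

0.9913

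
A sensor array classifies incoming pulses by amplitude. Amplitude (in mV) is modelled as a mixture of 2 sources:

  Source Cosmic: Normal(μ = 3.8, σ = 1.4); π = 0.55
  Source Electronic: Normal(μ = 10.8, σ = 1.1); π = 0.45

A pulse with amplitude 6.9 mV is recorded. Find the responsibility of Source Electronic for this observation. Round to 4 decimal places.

0.0220

Posterior ∝ prior × likelihood, so P(k | x) ∝ P(Z=k) f_k(x); normalise over all components.
Normal densities:
  p_Cosmic = (1/(1.4·√(2π)))·exp(−(6.9−3.8)²/(2·1.4²)) = 0.284959·exp(-2.45153) = 0.0245525
  p_Electronic = (1/(1.1·√(2π)))·exp(−(6.9−10.8)²/(2·1.1²)) = 0.362675·exp(-6.28512) = 0.000675963
Unnormalised posteriors:
  P(Z=Cosmic)·p_Cosmic = 0.55 × 0.0245525 = 0.0135039
  P(Z=Electronic)·p_Electronic = 0.45 × 0.000675963 = 0.000304183
Evidence: 0.0135039 + 0.000304183 = 0.0138081
Responsibility of Source Electronic: 0.000304183 / 0.0138081 ≈ 0.0220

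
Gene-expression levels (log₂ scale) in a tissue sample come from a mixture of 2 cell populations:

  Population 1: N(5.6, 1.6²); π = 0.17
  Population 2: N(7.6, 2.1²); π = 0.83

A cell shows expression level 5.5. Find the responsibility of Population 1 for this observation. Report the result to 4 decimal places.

By Bayes' theorem, P(k | x) = w_k f_k(x) / Σ_j w_j f_j(x).
Evaluate each component's likelihood at the observed value:
  f_1 = 0.248852
  f_2 = 0.115224
Prior × likelihood for each component:
  w_1·f_1 = 0.17 × 0.248852 = 0.0423049
  w_2·f_2 = 0.83 × 0.115224 = 0.095636
Denominator: 0.0423049 + 0.095636 = 0.137941
P(Population 1 | data) ≈ 0.3067

0.3067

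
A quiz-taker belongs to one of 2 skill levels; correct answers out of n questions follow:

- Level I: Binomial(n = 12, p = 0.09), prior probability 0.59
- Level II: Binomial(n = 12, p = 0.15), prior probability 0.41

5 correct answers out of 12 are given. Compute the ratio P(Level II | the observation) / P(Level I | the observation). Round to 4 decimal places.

Posterior odds = (P(Z=i) f_i(x)) / (P(Z=j) f_j(x)); the normalising sum cancels.
Component likelihoods at x = 5 correct answers out of 12:
  L_I = 0.00241673
  L_II = 0.0192803
Posterior odds = (P(Z=II)·L_II) / (P(Z=I)·L_I) = (0.41·0.0192803) / (0.59·0.00241673) = 0.00790493 / 0.00142587 ≈ 5.5439

5.5439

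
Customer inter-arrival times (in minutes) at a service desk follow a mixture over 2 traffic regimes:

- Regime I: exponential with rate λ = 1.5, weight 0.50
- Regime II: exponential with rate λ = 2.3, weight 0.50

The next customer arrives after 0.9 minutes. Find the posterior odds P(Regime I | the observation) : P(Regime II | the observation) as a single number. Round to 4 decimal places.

1.3398

The posterior odds equal the prior odds times the likelihood ratio: (w_i/w_j)·(f_i(x)/f_j(x)).
Evaluate each component's likelihood at the observed value:
  p_I = 0.38886
  p_II = 0.290227
0.19443 / 0.145114 ≈ 1.3398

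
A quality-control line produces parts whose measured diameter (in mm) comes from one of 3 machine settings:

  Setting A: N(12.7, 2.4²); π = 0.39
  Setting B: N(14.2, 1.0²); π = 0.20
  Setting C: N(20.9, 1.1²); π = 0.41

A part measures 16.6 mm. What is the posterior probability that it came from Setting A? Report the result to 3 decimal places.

0.792

By Bayes' theorem, P(k | x) = π_k f_k(x) / Σ_j π_j f_j(x).
Component likelihoods at x = 16.6 mm:
  p_A = (1/(2.4·√(2π)))·exp(−(16.6−12.7)²/(2·2.4²)) = 0.166226·exp(-1.32031) = 0.0443909
  p_B = (1/(1.0·√(2π)))·exp(−(16.6−14.2)²/(2·1.0²)) = 0.398942·exp(-2.88000) = 0.0223945
  p_C = (1/(1.1·√(2π)))·exp(−(16.6−20.9)²/(2·1.1²)) = 0.362675·exp(-7.64050) = 0.000174298
Multiply by the mixture weights:
  π_A·p_A = 0.39 × 0.0443909 = 0.0173125
  π_B·p_B = 0.20 × 0.0223945 = 0.00447891
  π_C·p_C = 0.41 × 0.000174298 = 7.14621e-05
Denominator: 0.0173125 + 0.00447891 + 7.14621e-05 = 0.0218628
So the posterior for Setting A is 0.0173125 / 0.0218628 ≈ 0.792.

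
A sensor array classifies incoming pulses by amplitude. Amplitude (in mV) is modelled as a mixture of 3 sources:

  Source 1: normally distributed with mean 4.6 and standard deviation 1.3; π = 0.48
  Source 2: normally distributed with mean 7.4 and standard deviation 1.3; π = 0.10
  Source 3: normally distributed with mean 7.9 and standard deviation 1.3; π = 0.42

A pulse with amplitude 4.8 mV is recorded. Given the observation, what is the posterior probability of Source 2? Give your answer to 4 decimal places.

0.0264

P(component k | x) = w_k·f_k(x) / marginal(x), where marginal(x) = Σ_j w_j·f_j(x).
Component likelihoods at x = 4.8 mV:
  p_1 = (1/(1.3·√(2π)))·exp(−(4.8−4.6)²/(2·1.3²)) = 0.306879·exp(-0.01183) = 0.303268
  p_2 = (1/(1.3·√(2π)))·exp(−(4.8−7.4)²/(2·1.3²)) = 0.306879·exp(-2.00000) = 0.0415315
  p_3 = (1/(1.3·√(2π)))·exp(−(4.8−7.9)²/(2·1.3²)) = 0.306879·exp(-2.84320) = 0.0178724
Unnormalised posteriors:
  w_1·p_1 = 0.48 × 0.303268 = 0.145569
  w_2·p_2 = 0.10 × 0.0415315 = 0.00415315
  w_3·p_3 = 0.42 × 0.0178724 = 0.0075064
Marginal: 0.145569 + 0.00415315 + 0.0075064 = 0.157228
P(Source 2 | x) = 0.00415315 / 0.157228 ≈ 0.0264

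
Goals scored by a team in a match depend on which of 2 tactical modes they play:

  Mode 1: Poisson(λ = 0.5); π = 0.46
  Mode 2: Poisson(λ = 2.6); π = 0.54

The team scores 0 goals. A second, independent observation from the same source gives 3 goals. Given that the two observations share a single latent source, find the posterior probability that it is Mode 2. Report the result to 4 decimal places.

0.7122

Apply Bayes' rule: the posterior for each component is proportional to its prior times its likelihood at x.
Since both observations come from the same component, the likelihood for component k is f_k(x₁)·f_k(x₂).
  L_1 = [0.606531] × [0.0126361] = 0.00766416
  L_2 = [0.0742736] × [0.217572] = 0.0161599
Unnormalised posteriors:
  π_1·L_1 = 0.46 × 0.00766416 = 0.00352551
  π_2·L_2 = 0.54 × 0.0161599 = 0.00872632
Denominator: 0.00352551 + 0.00872632 = 0.0122518
P(Mode 2 | x₁, x₂) = 0.00872632 / 0.0122518 ≈ 0.7122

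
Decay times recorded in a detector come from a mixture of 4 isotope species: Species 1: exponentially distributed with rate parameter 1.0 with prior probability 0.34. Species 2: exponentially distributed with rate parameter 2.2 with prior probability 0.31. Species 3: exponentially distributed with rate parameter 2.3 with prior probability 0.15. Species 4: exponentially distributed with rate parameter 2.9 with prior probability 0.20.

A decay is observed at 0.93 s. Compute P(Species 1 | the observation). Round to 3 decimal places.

0.444

P(component k | x) = π_k·f_k(x) / marginal(x), where marginal(x) = Σ_j π_j·f_j(x).
Component likelihoods at x = 0.93 s:
  p_1 = 1.0·e^(−1.0·0.93) = 1.0·e^(−0.9300) = 0.394554
  p_2 = 2.2·e^(−2.2·0.93) = 2.2·e^(−2.0460) = 0.284352
  p_3 = 2.3·e^(−2.3·0.93) = 2.3·e^(−2.1390) = 0.270877
  p_4 = 2.9·e^(−2.9·0.93) = 2.9·e^(−2.6970) = 0.195482
Prior × likelihood for each component:
  π_1·p_1 = 0.34 × 0.394554 = 0.134148
  π_2·p_2 = 0.31 × 0.284352 = 0.0881491
  π_3·p_3 = 0.15 × 0.270877 = 0.0406315
  π_4·p_4 = 0.20 × 0.195482 = 0.0390963
Denominator: 0.134148 + 0.0881491 + 0.0406315 + 0.0390963 = 0.302025
So the posterior for Species 1 is 0.134148 / 0.302025 ≈ 0.444.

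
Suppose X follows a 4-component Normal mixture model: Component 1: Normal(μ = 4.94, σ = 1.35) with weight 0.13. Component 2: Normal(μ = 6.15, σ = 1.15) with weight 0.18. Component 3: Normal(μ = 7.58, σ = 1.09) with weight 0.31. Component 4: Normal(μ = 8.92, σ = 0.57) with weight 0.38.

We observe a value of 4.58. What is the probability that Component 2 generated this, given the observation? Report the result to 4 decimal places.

0.3828

The responsibility of component k is π_k f_k(x) divided by Σ_j π_j f_j(x).
Normal densities:
  L_1 = (1/(1.35·√(2π)))·exp(−(4.58−4.94)²/(2·1.35²)) = 0.295513·exp(-0.03556) = 0.28519
  L_2 = (1/(1.15·√(2π)))·exp(−(4.58−6.15)²/(2·1.15²)) = 0.346906·exp(-0.93191) = 0.136612
  L_3 = (1/(1.09·√(2π)))·exp(−(4.58−7.58)²/(2·1.09²)) = 0.366002·exp(-3.78756) = 0.00829024
  L_4 = (1/(0.57·√(2π)))·exp(−(4.58−8.92)²/(2·0.57²)) = 0.699899·exp(-28.98677) = 1.80403e-13
Unnormalised posteriors:
  π_1·L_1 = 0.13 × 0.28519 = 0.0370747
  π_2·L_2 = 0.18 × 0.136612 = 0.0245902
  π_3·L_3 = 0.31 × 0.00829024 = 0.00256997
  π_4·L_4 = 0.38 × 1.80403e-13 = 6.8553e-14
Normaliser: 0.0370747 + 0.0245902 + 0.00256997 + 6.8553e-14 = 0.0642349
P(Component 2 | x) = 0.0245902 / 0.0642349 ≈ 0.3828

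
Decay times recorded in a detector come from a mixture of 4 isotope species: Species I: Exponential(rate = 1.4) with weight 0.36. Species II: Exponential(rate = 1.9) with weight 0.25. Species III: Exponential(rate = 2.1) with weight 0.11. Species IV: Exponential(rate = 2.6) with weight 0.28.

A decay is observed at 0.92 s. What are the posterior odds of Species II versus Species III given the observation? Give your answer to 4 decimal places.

Posterior odds = (P(Z=i) f_i(x)) / (P(Z=j) f_j(x)); the normalising sum cancels.
Evaluate each component's likelihood at the observed value:
  f_I = 0.386151
  f_II = 0.330831
  f_III = 0.304202
  f_IV = 0.237761
0.0827079 / 0.0334622 ≈ 2.4717

2.4717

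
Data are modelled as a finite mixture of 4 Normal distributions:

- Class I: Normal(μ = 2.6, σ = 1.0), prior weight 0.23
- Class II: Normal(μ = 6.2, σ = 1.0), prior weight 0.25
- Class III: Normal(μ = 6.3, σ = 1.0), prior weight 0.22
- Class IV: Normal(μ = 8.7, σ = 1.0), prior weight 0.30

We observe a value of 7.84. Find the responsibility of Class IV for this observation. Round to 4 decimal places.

The responsibility of component k is π_k f_k(x) divided by Σ_j π_j f_j(x).
Evaluate each component's likelihood at the observed value:
  L_I = 4.35079e-07
  L_II = 0.103961
  L_III = 0.121878
  L_IV = 0.275618
Multiply by the mixture weights:
  π_I·L_I = 0.23 × 4.35079e-07 = 1.00068e-07
  π_II·L_II = 0.25 × 0.103961 = 0.0259903
  π_III·L_III = 0.22 × 0.121878 = 0.0268131
  π_IV·L_IV = 0.30 × 0.275618 = 0.0826855
Evidence: 1.00068e-07 + 0.0259903 + 0.0268131 + 0.0826855 = 0.135489
P(Class IV | the observation) = 0.0826855 / 0.135489 ≈ 0.6103

0.6103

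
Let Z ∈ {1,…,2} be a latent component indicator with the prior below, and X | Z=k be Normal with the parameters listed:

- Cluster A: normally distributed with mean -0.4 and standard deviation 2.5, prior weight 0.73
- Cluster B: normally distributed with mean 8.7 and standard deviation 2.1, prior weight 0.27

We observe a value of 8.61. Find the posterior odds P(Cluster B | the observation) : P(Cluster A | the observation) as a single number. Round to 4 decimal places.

290.9701

Since P(k|x) ∝ P(Z=k) f_k(x), the posterior odds are P(Z=i) f_i(x) / (P(Z=j) f_j(x)).
Evaluate each component's likelihood at the observed value:
  p_A = (1/(2.5·√(2π)))·exp(−(8.61−-0.4)²/(2·2.5²)) = 0.159577·exp(-6.49441) = 0.00024126
  p_B = (1/(2.1·√(2π)))·exp(−(8.61−8.7)²/(2·2.1²)) = 0.189973·exp(-0.00092) = 0.189798
0.0512455 / 0.000176119 ≈ 290.9701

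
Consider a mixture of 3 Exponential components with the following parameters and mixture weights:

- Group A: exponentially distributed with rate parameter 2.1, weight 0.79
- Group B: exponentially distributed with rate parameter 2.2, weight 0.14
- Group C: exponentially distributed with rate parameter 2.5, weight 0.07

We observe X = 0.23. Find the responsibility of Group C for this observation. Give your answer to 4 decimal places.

Apply Bayes' rule: the posterior for each component is proportional to its prior times its likelihood at x.
Component likelihoods at x = 0.23:
  L_A = 1.29555
  L_B = 1.32639
  L_C = 1.40676
Unnormalised posteriors:
  w_A·L_A = 0.79 × 1.29555 = 1.02349
  w_B·L_B = 0.14 × 1.32639 = 0.185694
  w_C·L_C = 0.07 × 1.40676 = 0.0984734
Sum: 1.02349 + 0.185694 + 0.0984734 = 1.30765
P(Group C | x) ≈ 0.0753

0.0753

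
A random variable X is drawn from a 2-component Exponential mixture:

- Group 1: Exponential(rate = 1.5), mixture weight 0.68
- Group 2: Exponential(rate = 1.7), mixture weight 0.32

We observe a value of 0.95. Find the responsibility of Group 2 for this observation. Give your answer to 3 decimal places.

Apply Bayes' rule: the posterior for each component is proportional to its prior times its likelihood at x.
Component likelihoods at x = 0.95:
  f_1 = 0.360763
  f_2 = 0.338114
Multiply by the mixture weights:
  w_1·f_1 = 0.68 × 0.360763 = 0.245319
  w_2·f_2 = 0.32 × 0.338114 = 0.108197
Normaliser: 0.245319 + 0.108197 = 0.353515
P(Group 2 | x) = 0.108197 / 0.353515 ≈ 0.306

0.306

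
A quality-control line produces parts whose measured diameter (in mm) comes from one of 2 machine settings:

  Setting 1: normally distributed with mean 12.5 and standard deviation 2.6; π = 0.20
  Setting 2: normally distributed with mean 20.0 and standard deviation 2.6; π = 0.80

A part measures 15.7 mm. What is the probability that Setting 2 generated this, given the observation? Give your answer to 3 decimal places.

0.685

Posterior ∝ prior × likelihood, so P(k | x) ∝ w_k f_k(x); normalise over all components.
Component likelihoods at x = 15.7 mm:
  p_1 = (1/(2.6·√(2π)))·exp(−(15.7−12.5)²/(2·2.6²)) = 0.153439·exp(-0.75740) = 0.0719455
  p_2 = (1/(2.6·√(2π)))·exp(−(15.7−20.0)²/(2·2.6²)) = 0.153439·exp(-1.36760) = 0.0390836
Prior × likelihood for each component:
  w_1·p_1 = 0.20 × 0.0719455 = 0.0143891
  w_2·p_2 = 0.80 × 0.0390836 = 0.0312668
Denominator: 0.0143891 + 0.0312668 = 0.0456559
So the posterior for Setting 2 is 0.0312668 / 0.0456559 ≈ 0.685.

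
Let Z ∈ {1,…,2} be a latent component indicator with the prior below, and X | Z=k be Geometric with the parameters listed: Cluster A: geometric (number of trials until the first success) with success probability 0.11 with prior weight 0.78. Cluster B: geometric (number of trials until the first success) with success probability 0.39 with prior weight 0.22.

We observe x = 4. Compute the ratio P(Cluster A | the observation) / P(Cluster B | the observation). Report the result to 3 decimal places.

The posterior odds equal the prior odds times the likelihood ratio: (P(Z=i)/P(Z=j))·(f_i(x)/f_j(x)).
Geometric probabilities:
  p_A = 0.0775466
  p_B = 0.0885226
0.0604863 / 0.019475 ≈ 3.106

3.106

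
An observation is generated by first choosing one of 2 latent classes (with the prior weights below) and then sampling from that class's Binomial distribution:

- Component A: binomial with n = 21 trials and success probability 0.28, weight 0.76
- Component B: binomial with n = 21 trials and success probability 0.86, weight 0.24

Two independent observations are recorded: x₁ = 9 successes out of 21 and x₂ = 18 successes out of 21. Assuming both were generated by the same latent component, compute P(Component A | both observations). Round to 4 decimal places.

By Bayes' theorem, P(k | x) = P(Z=k) f_k(x) / Σ_j P(Z=j) f_j(x).
Since both observations come from the same component, the likelihood for component k is f_k(x₁)·f_k(x₂).
  f_A = [C(21,9)·0.28^9·0.72^12 = 293930·1.05785e-05·0.0194084 = 0.0603471] × [5.55512e-08] = 3.35235e-09
  f_B = [C(21,9)·0.86^9·0.14^12 = 293930·0.257327·5.66939e-11 = 4.28811e-06] × [0.241662] = 1.03627e-06
Prior × likelihood for each component:
  P(Z=A)·f_A = 0.76 × 3.35235e-09 = 2.54779e-09
  P(Z=B)·f_B = 0.24 × 1.03627e-06 = 2.48706e-07
Normaliser: 2.54779e-09 + 2.48706e-07 = 2.51253e-07
So the posterior for Component A is 2.54779e-09 / 2.51253e-07 ≈ 0.0101.

0.0101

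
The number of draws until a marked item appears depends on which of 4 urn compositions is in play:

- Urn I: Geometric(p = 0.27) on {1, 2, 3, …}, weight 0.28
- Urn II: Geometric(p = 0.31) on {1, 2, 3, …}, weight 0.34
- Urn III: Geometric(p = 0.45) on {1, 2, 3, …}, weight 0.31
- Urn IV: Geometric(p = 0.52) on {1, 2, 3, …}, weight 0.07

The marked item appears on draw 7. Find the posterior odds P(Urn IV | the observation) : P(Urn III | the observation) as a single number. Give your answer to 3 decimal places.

Since P(k|x) ∝ π_k f_k(x), the posterior odds are π_i f_i(x) / (π_j f_j(x)).
Component likelihoods at x = 7:
  L_I = 0.0408602
  L_II = 0.0334546
  L_III = 0.0124563
  L_IV = 0.00635991
Odds = (0.07/0.31) × (0.00635991/0.0124563) = 0.225806 × 0.510578 ≈ 0.115

0.115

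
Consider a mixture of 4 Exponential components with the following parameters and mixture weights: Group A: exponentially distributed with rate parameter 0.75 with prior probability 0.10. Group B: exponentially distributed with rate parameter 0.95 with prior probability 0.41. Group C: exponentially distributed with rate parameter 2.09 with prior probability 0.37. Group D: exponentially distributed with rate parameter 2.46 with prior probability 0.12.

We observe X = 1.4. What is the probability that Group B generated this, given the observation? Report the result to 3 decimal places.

0.572

Posterior ∝ prior × likelihood, so P(k | x) ∝ P(Z=k) f_k(x); normalise over all components.
Component likelihoods at x = 1.4:
  p_A = 0.262453
  p_B = 0.251253
  p_C = 0.112047
  p_D = 0.0785642
Unnormalised posteriors:
  P(Z=A)·p_A = 0.10 × 0.262453 = 0.0262453
  P(Z=B)·p_B = 0.41 × 0.251253 = 0.103014
  P(Z=C)·p_C = 0.37 × 0.112047 = 0.0414574
  P(Z=D)·p_D = 0.12 × 0.0785642 = 0.00942771
Sum: 0.0262453 + 0.103014 + 0.0414574 + 0.00942771 = 0.180144
P(Group B | the observation) ≈ 0.572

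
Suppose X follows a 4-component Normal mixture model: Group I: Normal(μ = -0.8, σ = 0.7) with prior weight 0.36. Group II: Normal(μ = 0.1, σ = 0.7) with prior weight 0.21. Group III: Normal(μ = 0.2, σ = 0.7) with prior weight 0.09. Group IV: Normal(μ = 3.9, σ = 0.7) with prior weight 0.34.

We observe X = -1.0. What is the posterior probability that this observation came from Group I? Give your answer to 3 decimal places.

By Bayes' theorem, P(k | x) = P(Z=k) f_k(x) / Σ_j P(Z=j) f_j(x).
Normal densities:
  f_I = 0.547124
  f_II = 0.165803
  f_III = 0.131119
  f_IV = 1.30496e-11
Unnormalised posteriors:
  P(Z=I)·f_I = 0.36 × 0.547124 = 0.196965
  P(Z=II)·f_II = 0.21 × 0.165803 = 0.0348185
  P(Z=III)·f_III = 0.09 × 0.131119 = 0.0118007
  P(Z=IV)·f_IV = 0.34 × 1.30496e-11 = 4.43686e-12
Evidence: 0.196965 + 0.0348185 + 0.0118007 + 4.43686e-12 = 0.243584
So the posterior for Group I is 0.196965 / 0.243584 ≈ 0.809.

0.809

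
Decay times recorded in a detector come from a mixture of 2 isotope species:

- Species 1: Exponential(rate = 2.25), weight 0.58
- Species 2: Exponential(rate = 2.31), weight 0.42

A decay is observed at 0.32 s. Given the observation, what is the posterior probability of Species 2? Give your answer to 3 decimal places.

0.422

P(component k | x) = P(Z=k)·f_k(x) / marginal(x), where marginal(x) = Σ_j P(Z=j)·f_j(x).
Component likelihoods at x = 0.32 s:
  L_1 = 2.25·e^(−2.25·0.32) = 2.25·e^(−0.7200) = 1.09519
  L_2 = 2.31·e^(−2.31·0.32) = 2.31·e^(−0.7392) = 1.10302
Prior × likelihood for each component:
  P(Z=1)·L_1 = 0.58 × 1.09519 = 0.635212
  P(Z=2)·L_2 = 0.42 × 1.10302 = 0.463266
Marginal: 0.635212 + 0.463266 = 1.09848
Responsibility of Species 2: 0.463266 / 1.09848 ≈ 0.422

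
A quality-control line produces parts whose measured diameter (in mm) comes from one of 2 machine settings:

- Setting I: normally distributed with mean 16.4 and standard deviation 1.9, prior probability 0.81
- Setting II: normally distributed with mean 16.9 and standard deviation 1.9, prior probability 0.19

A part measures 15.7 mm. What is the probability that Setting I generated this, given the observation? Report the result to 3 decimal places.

0.829

Posterior ∝ prior × likelihood, so P(k | x) ∝ w_k f_k(x); normalise over all components.
Normal densities:
  L_I = 0.196192
  L_II = 0.172004
Prior × likelihood for each component:
  w_I·L_I = 0.81 × 0.196192 = 0.158916
  w_II·L_II = 0.19 × 0.172004 = 0.0326807
Denominator: 0.158916 + 0.0326807 = 0.191597
Responsibility of Setting I: 0.158916 / 0.191597 ≈ 0.829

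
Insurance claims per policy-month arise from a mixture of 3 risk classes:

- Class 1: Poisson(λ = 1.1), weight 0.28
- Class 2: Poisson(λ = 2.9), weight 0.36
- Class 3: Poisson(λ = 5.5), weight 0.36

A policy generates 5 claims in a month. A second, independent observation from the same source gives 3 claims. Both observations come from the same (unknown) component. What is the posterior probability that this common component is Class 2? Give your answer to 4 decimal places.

The responsibility of component k is π_k f_k(x) divided by Σ_j π_j f_j(x).
Since both observations come from the same component, the likelihood for component k is f_k(x₁)·f_k(x₂).
  L_1 = [0.00446744] × [0.0738419] = 0.000329884
  L_2 = [0.0940491] × [0.22366] = 0.021035
  L_3 = [0.171401] × [0.113323] = 0.0194236
Prior × likelihood for each component:
  π_1·L_1 = 0.28 × 0.000329884 = 9.23675e-05
  π_2·L_2 = 0.36 × 0.021035 = 0.00757262
  π_3·L_3 = 0.36 × 0.0194236 = 0.0069925
Marginal: 9.23675e-05 + 0.00757262 + 0.0069925 = 0.0146575
P(Class 2 | data) ≈ 0.5166

0.5166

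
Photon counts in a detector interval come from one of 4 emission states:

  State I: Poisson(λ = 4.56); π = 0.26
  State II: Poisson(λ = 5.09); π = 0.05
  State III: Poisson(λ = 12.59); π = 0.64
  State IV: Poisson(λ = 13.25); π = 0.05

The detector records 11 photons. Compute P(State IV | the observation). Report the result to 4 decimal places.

Posterior ∝ prior × likelihood, so P(k | x) ∝ w_k f_k(x); normalise over all components.
Component likelihoods at x = 11 photons:
  f_I = e^(−4.56)·4.56^11/11! = 0.00464595
  f_II = e^(−5.09)·5.09^11/11! = 0.00916602
  f_III = e^(−12.59)·12.59^11/11! = 0.107488
  f_IV = e^(−13.25)·13.25^11/11! = 0.0974579
Multiply by the mixture weights:
  w_I·f_I = 0.26 × 0.00464595 = 0.00120795
  w_II·f_II = 0.05 × 0.00916602 = 0.000458301
  w_III·f_III = 0.64 × 0.107488 = 0.0687923
  w_IV·f_IV = 0.05 × 0.0974579 = 0.0048729
Marginal: 0.00120795 + 0.000458301 + 0.0687923 + 0.0048729 = 0.0753314
P(State IV | 11 photons) ≈ 0.0647

0.0647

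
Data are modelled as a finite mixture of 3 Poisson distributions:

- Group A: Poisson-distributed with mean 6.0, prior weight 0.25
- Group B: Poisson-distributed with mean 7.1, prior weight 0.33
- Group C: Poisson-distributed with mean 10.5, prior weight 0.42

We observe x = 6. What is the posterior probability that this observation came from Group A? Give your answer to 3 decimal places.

Posterior ∝ prior × likelihood, so P(k | x) ∝ w_k f_k(x); normalise over all components.
Evaluate each component's likelihood at the observed value:
  L_A = 0.160623
  L_B = 0.1468
  L_C = 0.051252
Multiply by the mixture weights:
  w_A·L_A = 0.25 × 0.160623 = 0.0401558
  w_B·L_B = 0.33 × 0.1468 = 0.0484441
  w_C·L_C = 0.42 × 0.051252 = 0.0215259
Sum: 0.0401558 + 0.0484441 + 0.0215259 = 0.110126
So the posterior for Group A is 0.0401558 / 0.110126 ≈ 0.365.

0.365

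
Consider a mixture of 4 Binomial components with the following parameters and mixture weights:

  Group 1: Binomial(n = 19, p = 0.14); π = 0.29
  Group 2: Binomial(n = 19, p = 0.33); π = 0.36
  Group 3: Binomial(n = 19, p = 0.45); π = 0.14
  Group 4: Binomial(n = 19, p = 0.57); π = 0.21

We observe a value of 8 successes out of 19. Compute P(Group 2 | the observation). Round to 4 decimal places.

0.5276

P(component k | x) = P(Z=k)·f_k(x) / marginal(x), where marginal(x) = Σ_j P(Z=j)·f_j(x).
Evaluate each component's likelihood at the observed value:
  f_1 = C(19,8)·0.14^8·0.86^11 = 75582·1.47579e-07·0.190319 = 0.00212288
  f_2 = C(19,8)·0.33^8·0.67^11 = 75582·0.000140641·0.012213 = 0.129823
  f_3 = C(19,8)·0.45^8·0.55^11 = 75582·0.00168151·0.00139312 = 0.177055
  f_4 = C(19,8)·0.57^8·0.43^11 = 75582·0.0111429·9.29294e-05 = 0.0782655
Prior × likelihood for each component:
  P(Z=1)·f_1 = 0.29 × 0.00212288 = 0.000615635
  P(Z=2)·f_2 = 0.36 × 0.129823 = 0.0467364
  P(Z=3)·f_3 = 0.14 × 0.177055 = 0.0247877
  P(Z=4)·f_4 = 0.21 × 0.0782655 = 0.0164358
Evidence: 0.000615635 + 0.0467364 + 0.0247877 + 0.0164358 = 0.0885755
Responsibility of Group 2: 0.0467364 / 0.0885755 ≈ 0.5276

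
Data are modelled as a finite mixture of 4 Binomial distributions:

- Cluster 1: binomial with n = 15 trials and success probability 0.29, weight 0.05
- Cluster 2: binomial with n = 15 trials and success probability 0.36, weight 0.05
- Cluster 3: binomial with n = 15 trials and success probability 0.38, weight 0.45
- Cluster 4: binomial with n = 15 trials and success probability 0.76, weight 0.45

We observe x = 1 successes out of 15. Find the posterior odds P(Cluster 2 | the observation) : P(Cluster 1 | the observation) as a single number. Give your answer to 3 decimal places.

0.290

The posterior odds equal the prior odds times the likelihood ratio: (π_i/π_j)·(f_i(x)/f_j(x)).
Component likelihoods at x = 1 successes out of 15:
  p_1 = C(15,1)·0.29^1·0.71^14 = 15·0.29·0.00827212 = 0.0359837
  p_2 = C(15,1)·0.36^1·0.64^14 = 15·0.36·0.00193428 = 0.0104451
  p_3 = C(15,1)·0.38^1·0.62^14 = 15·0.38·0.00124018 = 0.00706901
  p_4 = C(15,1)·0.76^1·0.24^14 = 15·0.76·2.10357e-09 = 2.39807e-08
Odds = (0.05/0.05) × (0.0104451/0.0359837) = 1 × 0.290273 ≈ 0.290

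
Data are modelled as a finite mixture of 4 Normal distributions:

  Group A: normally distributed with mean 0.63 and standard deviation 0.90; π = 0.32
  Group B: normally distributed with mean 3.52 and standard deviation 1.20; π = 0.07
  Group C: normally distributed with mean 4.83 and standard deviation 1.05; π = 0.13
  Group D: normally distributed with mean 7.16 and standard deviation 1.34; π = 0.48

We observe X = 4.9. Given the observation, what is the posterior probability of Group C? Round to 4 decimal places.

P(component k | x) = w_k·f_k(x) / marginal(x), where marginal(x) = Σ_j w_j·f_j(x).
Evaluate each component's likelihood at the observed value:
  p_A = (1/(0.90·√(2π)))·exp(−(4.9−0.63)²/(2·0.90²)) = 0.443269·exp(-11.25488) = 5.73769e-06
  p_B = (1/(1.20·√(2π)))·exp(−(4.9−3.52)²/(2·1.20²)) = 0.332452·exp(-0.66125) = 0.171614
  p_C = (1/(1.05·√(2π)))·exp(−(4.9−4.83)²/(2·1.05²)) = 0.379945·exp(-0.00222) = 0.379102
  p_D = (1/(1.34·√(2π)))·exp(−(4.9−7.16)²/(2·1.34²)) = 0.297718·exp(-1.42225) = 0.0718006
Weight by the priors:
  w_A·p_A = 0.32 × 5.73769e-06 = 1.83606e-06
  w_B·p_B = 0.07 × 0.171614 = 0.0120129
  w_C·p_C = 0.13 × 0.379102 = 0.0492832
  w_D·p_D = 0.48 × 0.0718006 = 0.0344643
Evidence: 1.83606e-06 + 0.0120129 + 0.0492832 + 0.0344643 = 0.0957623
So the posterior for Group C is 0.0492832 / 0.0957623 ≈ 0.5146.

0.5146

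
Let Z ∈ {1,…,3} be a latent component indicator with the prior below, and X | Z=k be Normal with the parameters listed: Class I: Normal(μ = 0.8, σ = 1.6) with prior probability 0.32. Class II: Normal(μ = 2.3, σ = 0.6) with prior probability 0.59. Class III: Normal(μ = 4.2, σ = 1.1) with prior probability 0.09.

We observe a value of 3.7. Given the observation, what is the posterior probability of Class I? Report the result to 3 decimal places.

By Bayes' theorem, P(k | x) = π_k f_k(x) / Σ_j π_j f_j(x).
Evaluate each component's likelihood at the observed value:
  p_I = 0.0482422
  p_II = 0.0437031
  p_III = 0.327079
Prior × likelihood for each component:
  π_I·p_I = 0.32 × 0.0482422 = 0.0154375
  π_II·p_II = 0.59 × 0.0437031 = 0.0257849
  π_III·p_III = 0.09 × 0.327079 = 0.0294371
Denominator: 0.0154375 + 0.0257849 + 0.0294371 = 0.0706595
So the posterior for Class I is 0.0154375 / 0.0706595 ≈ 0.218.

0.218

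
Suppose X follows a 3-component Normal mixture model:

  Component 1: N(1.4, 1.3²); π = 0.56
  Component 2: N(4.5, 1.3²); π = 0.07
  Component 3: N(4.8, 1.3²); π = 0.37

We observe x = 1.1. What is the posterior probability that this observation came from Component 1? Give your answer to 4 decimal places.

P(component k | x) = w_k·f_k(x) / marginal(x), where marginal(x) = Σ_j w_j·f_j(x).
Evaluate each component's likelihood at the observed value:
  f_1 = 0.298815
  f_2 = 0.0100376
  f_3 = 0.00534497
Prior × likelihood for each component:
  w_1·f_1 = 0.56 × 0.298815 = 0.167337
  w_2·f_2 = 0.07 × 0.0100376 = 0.000702629
  w_3·f_3 = 0.37 × 0.00534497 = 0.00197764
Normaliser: 0.167337 + 0.000702629 + 0.00197764 = 0.170017
So the posterior for Component 1 is 0.167337 / 0.170017 ≈ 0.9842.

0.9842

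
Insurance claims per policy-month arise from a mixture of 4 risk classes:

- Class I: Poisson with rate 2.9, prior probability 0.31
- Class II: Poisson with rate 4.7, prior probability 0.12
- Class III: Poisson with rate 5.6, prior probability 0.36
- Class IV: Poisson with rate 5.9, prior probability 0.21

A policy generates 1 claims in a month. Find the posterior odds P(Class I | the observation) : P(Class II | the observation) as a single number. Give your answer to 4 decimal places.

The posterior odds equal the prior odds times the likelihood ratio: (w_i/w_j)·(f_i(x)/f_j(x)).
Component likelihoods at x = 1 claims:
  f_I = 0.159567
  f_II = 0.0427478
  f_III = 0.020708
  f_IV = 0.0161627
0.0494659 / 0.00512974 ≈ 9.6430

9.6430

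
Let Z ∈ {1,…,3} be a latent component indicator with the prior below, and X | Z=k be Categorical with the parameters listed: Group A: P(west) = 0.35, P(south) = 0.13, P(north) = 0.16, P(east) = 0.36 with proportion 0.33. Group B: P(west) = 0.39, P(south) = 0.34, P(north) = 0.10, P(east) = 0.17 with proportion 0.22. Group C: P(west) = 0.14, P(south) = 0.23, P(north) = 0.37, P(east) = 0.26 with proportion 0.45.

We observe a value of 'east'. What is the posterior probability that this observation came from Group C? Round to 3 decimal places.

0.428

By Bayes' theorem, P(k | x) = w_k f_k(x) / Σ_j w_j f_j(x).
Component likelihoods at x = 'east':
  f_A = P(east | comp) = 0.36
  f_B = P(east | comp) = 0.17
  f_C = P(east | comp) = 0.26
Weight by the priors:
  w_A·f_A = 0.33 × 0.36 = 0.1188
  w_B·f_B = 0.22 × 0.17 = 0.0374
  w_C·f_C = 0.45 × 0.26 = 0.117
Evidence: 0.1188 + 0.0374 + 0.117 = 0.2732
P(Group C | the observation) ≈ 0.428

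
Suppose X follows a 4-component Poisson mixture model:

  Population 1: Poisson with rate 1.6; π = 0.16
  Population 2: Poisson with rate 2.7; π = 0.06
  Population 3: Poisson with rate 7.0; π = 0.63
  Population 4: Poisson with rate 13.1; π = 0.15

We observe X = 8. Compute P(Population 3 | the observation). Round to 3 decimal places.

0.922

By Bayes' theorem, P(k | x) = π_k f_k(x) / Σ_j π_j f_j(x).
Component likelihoods at x = 8:
  L_1 = 0.000215064
  L_2 = 0.00470755
  L_3 = 0.130377
  L_4 = 0.0439939
Weight by the priors:
  π_1·L_1 = 0.16 × 0.000215064 = 3.44103e-05
  π_2·L_2 = 0.06 × 0.00470755 = 0.000282453
  π_3·L_3 = 0.63 × 0.130377 = 0.0821378
  π_4·L_4 = 0.15 × 0.0439939 = 0.00659908
Sum: 3.44103e-05 + 0.000282453 + 0.0821378 + 0.00659908 = 0.0890537
Responsibility of Population 3: 0.0821378 / 0.0890537 ≈ 0.922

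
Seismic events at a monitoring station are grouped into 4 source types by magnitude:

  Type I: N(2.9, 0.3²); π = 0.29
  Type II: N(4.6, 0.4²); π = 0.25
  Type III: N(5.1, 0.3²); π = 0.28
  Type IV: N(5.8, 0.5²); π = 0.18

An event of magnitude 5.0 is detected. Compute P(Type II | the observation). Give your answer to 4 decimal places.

P(component k | x) = P(Z=k)·f_k(x) / marginal(x), where marginal(x) = Σ_j P(Z=j)·f_j(x).
Component likelihoods at x = 5.0:
  p_I = 3.04491e-11
  p_II = 0.604927
  p_III = 1.25794
  p_IV = 0.221842
Weight by the priors:
  P(Z=I)·p_I = 0.29 × 3.04491e-11 = 8.83023e-12
  P(Z=II)·p_II = 0.25 × 0.604927 = 0.151232
  P(Z=III)·p_III = 0.28 × 1.25794 = 0.352224
  P(Z=IV)·p_IV = 0.18 × 0.221842 = 0.0399315
Evidence: 8.83023e-12 + 0.151232 + 0.352224 + 0.0399315 = 0.543388
So the posterior for Type II is 0.151232 / 0.543388 ≈ 0.2783.

0.2783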